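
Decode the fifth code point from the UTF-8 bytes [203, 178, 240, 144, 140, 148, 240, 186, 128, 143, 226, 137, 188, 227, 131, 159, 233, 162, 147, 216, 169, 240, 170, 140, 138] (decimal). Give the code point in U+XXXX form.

Offset 0: leading byte 0xCB = 11001011 → 2-byte char #1 = CB B2.
Offset 2: leading byte 0xF0 = 11110000 → 4-byte char #2 = F0 90 8C 94.
Offset 6: leading byte 0xF0 = 11110000 → 4-byte char #3 = F0 BA 80 8F.
Offset 10: leading byte 0xE2 = 11100010 → 3-byte char #4 = E2 89 BC.
Offset 13: leading byte 0xE3 = 11100011 → 3-byte char #5 = E3 83 9F.
Leading byte 0xE3 = 11100011 matches 1110xxxx → 3-byte sequence.
Byte 1: 0xE3 = 11100011, payload 0011 (4 bits).
Byte 2: 0x83 = 10000011 (10xxxxxx ✓), payload 000011.
Byte 3: 0x9F = 10011111 (10xxxxxx ✓), payload 011111.
Concatenate: 0011000011011111 = 0x30DF (16 bits → U+30DF).

U+30DF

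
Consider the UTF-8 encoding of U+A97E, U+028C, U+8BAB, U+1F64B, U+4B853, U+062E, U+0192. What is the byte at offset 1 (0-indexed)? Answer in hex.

U+A97E → 3-byte form EA A5 BE at offsets 0–2.
Offset 1 falls in char 1's range; it's byte 2 of EA A5 BE = 0xA5.

0xA5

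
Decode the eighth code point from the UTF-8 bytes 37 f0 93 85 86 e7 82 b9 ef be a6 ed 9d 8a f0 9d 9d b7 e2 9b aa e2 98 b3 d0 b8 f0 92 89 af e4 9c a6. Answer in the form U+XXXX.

Offset 0: leading byte 0x37 = 00110111 → 1-byte char #1 = 37.
Offset 1: leading byte 0xF0 = 11110000 → 4-byte char #2 = F0 93 85 86.
Offset 5: leading byte 0xE7 = 11100111 → 3-byte char #3 = E7 82 B9.
Offset 8: leading byte 0xEF = 11101111 → 3-byte char #4 = EF BE A6.
Offset 11: leading byte 0xED = 11101101 → 3-byte char #5 = ED 9D 8A.
Offset 14: leading byte 0xF0 = 11110000 → 4-byte char #6 = F0 9D 9D B7.
Offset 18: leading byte 0xE2 = 11100010 → 3-byte char #7 = E2 9B AA.
Offset 21: leading byte 0xE2 = 11100010 → 3-byte char #8 = E2 98 B3.
Leading byte 0xE2 = 11100010 matches 1110xxxx → 3-byte sequence.
Byte 1: 0xE2 = 11100010, payload 0010 (4 bits).
Byte 2: 0x98 = 10011000 (10xxxxxx ✓), payload 011000.
Byte 3: 0xB3 = 10110011 (10xxxxxx ✓), payload 110011.
Concatenate: 0010011000110011 = 0x2633 (16 bits → U+2633).

U+2633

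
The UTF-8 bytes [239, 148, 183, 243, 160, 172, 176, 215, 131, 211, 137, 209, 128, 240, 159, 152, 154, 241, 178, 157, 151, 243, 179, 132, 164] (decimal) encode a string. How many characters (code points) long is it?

Byte at offset 0: 0xEF = 11101111 → 3-byte char (#1). Advance 3.
Byte at offset 3: 0xF3 = 11110011 → 4-byte char (#2). Advance 4.
Byte at offset 7: 0xD7 = 11010111 → 2-byte char (#3). Advance 2.
Byte at offset 9: 0xD3 = 11010011 → 2-byte char (#4). Advance 2.
Byte at offset 11: 0xD1 = 11010001 → 2-byte char (#5). Advance 2.
Byte at offset 13: 0xF0 = 11110000 → 4-byte char (#6). Advance 4.
Byte at offset 17: 0xF1 = 11110001 → 4-byte char (#7). Advance 4.
Byte at offset 21: 0xF3 = 11110011 → 4-byte char (#8). Advance 4.
Reached end at offset 25 after 8 code points.

8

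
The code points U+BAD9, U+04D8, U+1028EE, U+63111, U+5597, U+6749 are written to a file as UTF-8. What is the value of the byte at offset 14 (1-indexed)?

0xE5

1-indexed offset 14 is 0-indexed offset 13.
U+BAD9 → 3-byte form EB AB 99 at offsets 0–2.
U+04D8 → 2-byte form D3 98 at offsets 3–4.
U+1028EE → 4-byte form F4 82 A3 AE at offsets 5–8.
U+63111 → 4-byte form F1 A3 84 91 at offsets 9–12.
U+5597 → 3-byte form E5 96 97 at offsets 13–15.
Offset 13 falls in char 5's range; it's byte 1 of E5 96 97 = 0xE5.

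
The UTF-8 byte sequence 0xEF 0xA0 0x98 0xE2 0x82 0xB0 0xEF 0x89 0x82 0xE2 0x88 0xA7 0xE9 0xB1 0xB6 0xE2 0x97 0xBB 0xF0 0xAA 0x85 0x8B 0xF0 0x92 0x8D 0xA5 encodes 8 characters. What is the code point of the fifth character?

Offset 0: leading byte 0xEF = 11101111 → 3-byte char #1 = EF A0 98.
Offset 3: leading byte 0xE2 = 11100010 → 3-byte char #2 = E2 82 B0.
Offset 6: leading byte 0xEF = 11101111 → 3-byte char #3 = EF 89 82.
Offset 9: leading byte 0xE2 = 11100010 → 3-byte char #4 = E2 88 A7.
Offset 12: leading byte 0xE9 = 11101001 → 3-byte char #5 = E9 B1 B6.
Leading byte 0xE9 = 11101001 matches 1110xxxx → 3-byte sequence.
Byte 1: 0xE9 = 11101001, payload 1001 (4 bits).
Byte 2: 0xB1 = 10110001 (10xxxxxx ✓), payload 110001.
Byte 3: 0xB6 = 10110110 (10xxxxxx ✓), payload 110110.
Concatenate: 1001110001110110 = 0x9C76 (16 bits → U+9C76).

U+9C76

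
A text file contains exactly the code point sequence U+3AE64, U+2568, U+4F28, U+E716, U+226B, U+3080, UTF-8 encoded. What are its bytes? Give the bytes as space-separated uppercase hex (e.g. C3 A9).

U+3AE64: 4-byte form → F0 BA B9 A4.
U+2568: 3-byte form → E2 95 A8.
U+4F28: 3-byte form → E4 BC A8.
U+E716: 3-byte form → EE 9C 96.
U+226B: 3-byte form → E2 89 AB.
U+3080: 3-byte form → E3 82 80.
Concatenated (19 bytes): F0 BA B9 A4 E2 95 A8 E4 BC A8 EE 9C 96 E2 89 AB E3 82 80.

F0 BA B9 A4 E2 95 A8 E4 BC A8 EE 9C 96 E2 89 AB E3 82 80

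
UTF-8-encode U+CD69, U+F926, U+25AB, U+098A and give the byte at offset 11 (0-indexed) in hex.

0x8A

U+CD69 → 3-byte form EC B5 A9 at offsets 0–2.
U+F926 → 3-byte form EF A4 A6 at offsets 3–5.
U+25AB → 3-byte form E2 96 AB at offsets 6–8.
U+098A → 3-byte form E0 A6 8A at offsets 9–11.
Offset 11 falls in char 4's range; it's byte 3 of E0 A6 8A = 0x8A.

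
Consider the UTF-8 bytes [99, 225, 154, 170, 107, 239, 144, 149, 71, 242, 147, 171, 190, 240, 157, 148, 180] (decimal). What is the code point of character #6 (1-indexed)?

Offset 0: leading byte 0x63 = 01100011 → 1-byte char #1 = 63.
Offset 1: leading byte 0xE1 = 11100001 → 3-byte char #2 = E1 9A AA.
Offset 4: leading byte 0x6B = 01101011 → 1-byte char #3 = 6B.
Offset 5: leading byte 0xEF = 11101111 → 3-byte char #4 = EF 90 95.
Offset 8: leading byte 0x47 = 01000111 → 1-byte char #5 = 47.
Offset 9: leading byte 0xF2 = 11110010 → 4-byte char #6 = F2 93 AB BE.
Leading byte 0xF2 = 11110010 matches 11110xxx → 4-byte sequence.
Byte 1: 0xF2 = 11110010, payload 010 (3 bits).
Byte 2: 0x93 = 10010011 (10xxxxxx ✓), payload 010011.
Byte 3: 0xAB = 10101011 (10xxxxxx ✓), payload 101011.
Byte 4: 0xBE = 10111110 (10xxxxxx ✓), payload 111110.
Concatenate: 010010011101011111110 = 0x93AFE (21 bits → U+93AFE).

U+93AFE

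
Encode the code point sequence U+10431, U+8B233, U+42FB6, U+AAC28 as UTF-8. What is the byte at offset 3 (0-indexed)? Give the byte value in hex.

0xB1

U+10431 → 4-byte form F0 90 90 B1 at offsets 0–3.
Offset 3 falls in char 1's range; it's byte 4 of F0 90 90 B1 = 0xB1.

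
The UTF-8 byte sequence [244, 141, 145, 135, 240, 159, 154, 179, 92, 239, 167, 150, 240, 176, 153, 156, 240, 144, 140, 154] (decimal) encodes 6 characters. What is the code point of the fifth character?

U+3065C

Offset 0: leading byte 0xF4 = 11110100 → 4-byte char #1 = F4 8D 91 87.
Offset 4: leading byte 0xF0 = 11110000 → 4-byte char #2 = F0 9F 9A B3.
Offset 8: leading byte 0x5C = 01011100 → 1-byte char #3 = 5C.
Offset 9: leading byte 0xEF = 11101111 → 3-byte char #4 = EF A7 96.
Offset 12: leading byte 0xF0 = 11110000 → 4-byte char #5 = F0 B0 99 9C.
Leading byte 0xF0 = 11110000 matches 11110xxx → 4-byte sequence.
Byte 1: 0xF0 = 11110000, payload 000 (3 bits).
Byte 2: 0xB0 = 10110000 (10xxxxxx ✓), payload 110000.
Byte 3: 0x99 = 10011001 (10xxxxxx ✓), payload 011001.
Byte 4: 0x9C = 10011100 (10xxxxxx ✓), payload 011100.
Concatenate: 000110000011001011100 = 0x3065C (21 bits → U+3065C).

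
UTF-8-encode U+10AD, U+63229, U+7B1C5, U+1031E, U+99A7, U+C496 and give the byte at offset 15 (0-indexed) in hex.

U+10AD → 3-byte form E1 82 AD at offsets 0–2.
U+63229 → 4-byte form F1 A3 88 A9 at offsets 3–6.
U+7B1C5 → 4-byte form F1 BB 87 85 at offsets 7–10.
U+1031E → 4-byte form F0 90 8C 9E at offsets 11–14.
U+99A7 → 3-byte form E9 A6 A7 at offsets 15–17.
Offset 15 falls in char 5's range; it's byte 1 of E9 A6 A7 = 0xE9.

0xE9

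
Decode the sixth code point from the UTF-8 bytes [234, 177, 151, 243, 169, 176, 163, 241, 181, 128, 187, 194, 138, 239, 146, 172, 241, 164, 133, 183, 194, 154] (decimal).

U+64177

Offset 0: leading byte 0xEA = 11101010 → 3-byte char #1 = EA B1 97.
Offset 3: leading byte 0xF3 = 11110011 → 4-byte char #2 = F3 A9 B0 A3.
Offset 7: leading byte 0xF1 = 11110001 → 4-byte char #3 = F1 B5 80 BB.
Offset 11: leading byte 0xC2 = 11000010 → 2-byte char #4 = C2 8A.
Offset 13: leading byte 0xEF = 11101111 → 3-byte char #5 = EF 92 AC.
Offset 16: leading byte 0xF1 = 11110001 → 4-byte char #6 = F1 A4 85 B7.
Leading byte 0xF1 = 11110001 matches 11110xxx → 4-byte sequence.
Byte 1: 0xF1 = 11110001, payload 001 (3 bits).
Byte 2: 0xA4 = 10100100 (10xxxxxx ✓), payload 100100.
Byte 3: 0x85 = 10000101 (10xxxxxx ✓), payload 000101.
Byte 4: 0xB7 = 10110111 (10xxxxxx ✓), payload 110111.
Concatenate: 001100100000101110111 = 0x64177 (21 bits → U+64177).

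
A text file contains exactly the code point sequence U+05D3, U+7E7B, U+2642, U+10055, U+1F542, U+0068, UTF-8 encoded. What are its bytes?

D7 93 E7 B9 BB E2 99 82 F0 90 81 95 F0 9F 95 82 68

U+05D3: 2-byte form → D7 93.
U+7E7B: 3-byte form → E7 B9 BB.
U+2642: 3-byte form → E2 99 82.
U+10055: 4-byte form → F0 90 81 95.
U+1F542: 4-byte form → F0 9F 95 82.
U+0068: 1-byte form → 68.
Concatenated (17 bytes): D7 93 E7 B9 BB E2 99 82 F0 90 81 95 F0 9F 95 82 68.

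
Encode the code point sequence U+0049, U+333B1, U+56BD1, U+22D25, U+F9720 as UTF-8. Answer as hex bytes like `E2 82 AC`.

U+0049: 1-byte form → 49.
U+333B1: 4-byte form → F0 B3 8E B1.
U+56BD1: 4-byte form → F1 96 AF 91.
U+22D25: 4-byte form → F0 A2 B4 A5.
U+F9720: 4-byte form → F3 B9 9C A0.
Concatenated (17 bytes): 49 F0 B3 8E B1 F1 96 AF 91 F0 A2 B4 A5 F3 B9 9C A0.

49 F0 B3 8E B1 F1 96 AF 91 F0 A2 B4 A5 F3 B9 9C A0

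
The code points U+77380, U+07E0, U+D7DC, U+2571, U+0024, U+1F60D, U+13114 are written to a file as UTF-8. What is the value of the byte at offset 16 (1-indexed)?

1-indexed offset 16 is 0-indexed offset 15.
U+77380 → 4-byte form F1 B7 8E 80 at offsets 0–3.
U+07E0 → 2-byte form DF A0 at offsets 4–5.
U+D7DC → 3-byte form ED 9F 9C at offsets 6–8.
U+2571 → 3-byte form E2 95 B1 at offsets 9–11.
U+0024 → 1-byte form 24 at offsets 12–12.
U+1F60D → 4-byte form F0 9F 98 8D at offsets 13–16.
Offset 15 falls in char 6's range; it's byte 3 of F0 9F 98 8D = 0x98.

0x98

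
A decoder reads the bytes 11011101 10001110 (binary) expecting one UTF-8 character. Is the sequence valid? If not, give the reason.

Leading byte 0xDD = 11011101 → 2-byte form.
Continuation bytes 0x8E=10001110 all match 10xxxxxx.
Decoded value 0x74E is ≥ 0x80 (shortest form) and not a surrogate.

valid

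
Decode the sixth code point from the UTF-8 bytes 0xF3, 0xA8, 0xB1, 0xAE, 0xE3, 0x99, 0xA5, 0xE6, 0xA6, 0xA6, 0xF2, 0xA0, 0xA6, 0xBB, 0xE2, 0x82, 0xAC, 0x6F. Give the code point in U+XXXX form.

U+006F

Offset 0: leading byte 0xF3 = 11110011 → 4-byte char #1 = F3 A8 B1 AE.
Offset 4: leading byte 0xE3 = 11100011 → 3-byte char #2 = E3 99 A5.
Offset 7: leading byte 0xE6 = 11100110 → 3-byte char #3 = E6 A6 A6.
Offset 10: leading byte 0xF2 = 11110010 → 4-byte char #4 = F2 A0 A6 BB.
Offset 14: leading byte 0xE2 = 11100010 → 3-byte char #5 = E2 82 AC.
Offset 17: leading byte 0x6F = 01101111 → 1-byte char #6 = 6F.
Leading byte 0x6F = 01101111 matches 0xxxxxxx → 1-byte sequence.
Byte 1: 0x6F = 01101111, payload 1101111 (7 bits).
Concatenate: 1101111 = 0x6F (7 bits → U+006F).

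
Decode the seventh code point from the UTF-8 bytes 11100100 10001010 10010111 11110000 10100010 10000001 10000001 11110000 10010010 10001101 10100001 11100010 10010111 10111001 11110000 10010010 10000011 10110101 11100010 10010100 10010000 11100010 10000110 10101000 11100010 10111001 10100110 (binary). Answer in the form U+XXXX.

U+21A8

Offset 0: leading byte 0xE4 = 11100100 → 3-byte char #1 = E4 8A 97.
Offset 3: leading byte 0xF0 = 11110000 → 4-byte char #2 = F0 A2 81 81.
Offset 7: leading byte 0xF0 = 11110000 → 4-byte char #3 = F0 92 8D A1.
Offset 11: leading byte 0xE2 = 11100010 → 3-byte char #4 = E2 97 B9.
Offset 14: leading byte 0xF0 = 11110000 → 4-byte char #5 = F0 92 83 B5.
Offset 18: leading byte 0xE2 = 11100010 → 3-byte char #6 = E2 94 90.
Offset 21: leading byte 0xE2 = 11100010 → 3-byte char #7 = E2 86 A8.
Leading byte 0xE2 = 11100010 matches 1110xxxx → 3-byte sequence.
Byte 1: 0xE2 = 11100010, payload 0010 (4 bits).
Byte 2: 0x86 = 10000110 (10xxxxxx ✓), payload 000110.
Byte 3: 0xA8 = 10101000 (10xxxxxx ✓), payload 101000.
Concatenate: 0010000110101000 = 0x21A8 (16 bits → U+21A8).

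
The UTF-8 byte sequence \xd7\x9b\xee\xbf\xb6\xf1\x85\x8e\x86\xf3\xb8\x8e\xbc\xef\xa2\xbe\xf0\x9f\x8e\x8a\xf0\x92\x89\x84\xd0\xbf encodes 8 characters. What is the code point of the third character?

Offset 0: leading byte 0xD7 = 11010111 → 2-byte char #1 = D7 9B.
Offset 2: leading byte 0xEE = 11101110 → 3-byte char #2 = EE BF B6.
Offset 5: leading byte 0xF1 = 11110001 → 4-byte char #3 = F1 85 8E 86.
Leading byte 0xF1 = 11110001 matches 11110xxx → 4-byte sequence.
Byte 1: 0xF1 = 11110001, payload 001 (3 bits).
Byte 2: 0x85 = 10000101 (10xxxxxx ✓), payload 000101.
Byte 3: 0x8E = 10001110 (10xxxxxx ✓), payload 001110.
Byte 4: 0x86 = 10000110 (10xxxxxx ✓), payload 000110.
Concatenate: 001000101001110000110 = 0x45386 (21 bits → U+45386).

U+45386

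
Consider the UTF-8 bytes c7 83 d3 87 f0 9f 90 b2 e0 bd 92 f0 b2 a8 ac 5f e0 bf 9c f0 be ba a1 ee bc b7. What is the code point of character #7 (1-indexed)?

Offset 0: leading byte 0xC7 = 11000111 → 2-byte char #1 = C7 83.
Offset 2: leading byte 0xD3 = 11010011 → 2-byte char #2 = D3 87.
Offset 4: leading byte 0xF0 = 11110000 → 4-byte char #3 = F0 9F 90 B2.
Offset 8: leading byte 0xE0 = 11100000 → 3-byte char #4 = E0 BD 92.
Offset 11: leading byte 0xF0 = 11110000 → 4-byte char #5 = F0 B2 A8 AC.
Offset 15: leading byte 0x5F = 01011111 → 1-byte char #6 = 5F.
Offset 16: leading byte 0xE0 = 11100000 → 3-byte char #7 = E0 BF 9C.
Leading byte 0xE0 = 11100000 matches 1110xxxx → 3-byte sequence.
Byte 1: 0xE0 = 11100000, payload 0000 (4 bits).
Byte 2: 0xBF = 10111111 (10xxxxxx ✓), payload 111111.
Byte 3: 0x9C = 10011100 (10xxxxxx ✓), payload 011100.
Concatenate: 0000111111011100 = 0xFDC (16 bits → U+0FDC).

U+0FDC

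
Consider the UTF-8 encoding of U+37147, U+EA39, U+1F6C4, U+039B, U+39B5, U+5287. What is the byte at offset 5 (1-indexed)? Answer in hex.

0xEE

1-indexed offset 5 is 0-indexed offset 4.
U+37147 → 4-byte form F0 B7 85 87 at offsets 0–3.
U+EA39 → 3-byte form EE A8 B9 at offsets 4–6.
Offset 4 falls in char 2's range; it's byte 1 of EE A8 B9 = 0xEE.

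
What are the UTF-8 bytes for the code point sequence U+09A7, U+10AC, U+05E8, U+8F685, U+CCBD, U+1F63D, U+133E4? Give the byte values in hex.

U+09A7: 3-byte form → E0 A6 A7.
U+10AC: 3-byte form → E1 82 AC.
U+05E8: 2-byte form → D7 A8.
U+8F685: 4-byte form → F2 8F 9A 85.
U+CCBD: 3-byte form → EC B2 BD.
U+1F63D: 4-byte form → F0 9F 98 BD.
U+133E4: 4-byte form → F0 93 8F A4.
Concatenated (23 bytes): E0 A6 A7 E1 82 AC D7 A8 F2 8F 9A 85 EC B2 BD F0 9F 98 BD F0 93 8F A4.

E0 A6 A7 E1 82 AC D7 A8 F2 8F 9A 85 EC B2 BD F0 9F 98 BD F0 93 8F A4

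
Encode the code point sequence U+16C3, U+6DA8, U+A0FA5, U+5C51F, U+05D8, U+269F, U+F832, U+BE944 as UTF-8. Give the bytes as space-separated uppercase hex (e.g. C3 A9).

E1 9B 83 E6 B6 A8 F2 A0 BE A5 F1 9C 94 9F D7 98 E2 9A 9F EF A0 B2 F2 BE A5 84

U+16C3: 3-byte form → E1 9B 83.
U+6DA8: 3-byte form → E6 B6 A8.
U+A0FA5: 4-byte form → F2 A0 BE A5.
U+5C51F: 4-byte form → F1 9C 94 9F.
U+05D8: 2-byte form → D7 98.
U+269F: 3-byte form → E2 9A 9F.
U+F832: 3-byte form → EF A0 B2.
U+BE944: 4-byte form → F2 BE A5 84.
Concatenated (26 bytes): E1 9B 83 E6 B6 A8 F2 A0 BE A5 F1 9C 94 9F D7 98 E2 9A 9F EF A0 B2 F2 BE A5 84.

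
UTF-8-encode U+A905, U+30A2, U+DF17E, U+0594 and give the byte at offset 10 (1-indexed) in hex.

0xBE

1-indexed offset 10 is 0-indexed offset 9.
U+A905 → 3-byte form EA A4 85 at offsets 0–2.
U+30A2 → 3-byte form E3 82 A2 at offsets 3–5.
U+DF17E → 4-byte form F3 9F 85 BE at offsets 6–9.
Offset 9 falls in char 3's range; it's byte 4 of F3 9F 85 BE = 0xBE.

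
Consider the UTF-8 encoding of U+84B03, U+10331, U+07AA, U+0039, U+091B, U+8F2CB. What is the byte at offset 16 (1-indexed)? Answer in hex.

1-indexed offset 16 is 0-indexed offset 15.
U+84B03 → 4-byte form F2 84 AC 83 at offsets 0–3.
U+10331 → 4-byte form F0 90 8C B1 at offsets 4–7.
U+07AA → 2-byte form DE AA at offsets 8–9.
U+0039 → 1-byte form 39 at offsets 10–10.
U+091B → 3-byte form E0 A4 9B at offsets 11–13.
U+8F2CB → 4-byte form F2 8F 8B 8B at offsets 14–17.
Offset 15 falls in char 6's range; it's byte 2 of F2 8F 8B 8B = 0x8F.

0x8F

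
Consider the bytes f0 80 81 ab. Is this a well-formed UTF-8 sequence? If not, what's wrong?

Leading byte 0xF0 = 11110000 → 4-byte form.
Continuation bytes all match 10xxxxxx. Payload decodes to 0x6B.
But 0x6B < 0x10000, the minimum for a 4-byte sequence — this is an overlong encoding.

invalid (overlong encoding)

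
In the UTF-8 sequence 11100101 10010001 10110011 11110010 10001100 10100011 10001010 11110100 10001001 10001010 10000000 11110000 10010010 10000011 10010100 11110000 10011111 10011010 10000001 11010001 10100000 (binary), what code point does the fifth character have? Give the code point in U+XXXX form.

Offset 0: leading byte 0xE5 = 11100101 → 3-byte char #1 = E5 91 B3.
Offset 3: leading byte 0xF2 = 11110010 → 4-byte char #2 = F2 8C A3 8A.
Offset 7: leading byte 0xF4 = 11110100 → 4-byte char #3 = F4 89 8A 80.
Offset 11: leading byte 0xF0 = 11110000 → 4-byte char #4 = F0 92 83 94.
Offset 15: leading byte 0xF0 = 11110000 → 4-byte char #5 = F0 9F 9A 81.
Leading byte 0xF0 = 11110000 matches 11110xxx → 4-byte sequence.
Byte 1: 0xF0 = 11110000, payload 000 (3 bits).
Byte 2: 0x9F = 10011111 (10xxxxxx ✓), payload 011111.
Byte 3: 0x9A = 10011010 (10xxxxxx ✓), payload 011010.
Byte 4: 0x81 = 10000001 (10xxxxxx ✓), payload 000001.
Concatenate: 000011111011010000001 = 0x1F681 (21 bits → U+1F681).

U+1F681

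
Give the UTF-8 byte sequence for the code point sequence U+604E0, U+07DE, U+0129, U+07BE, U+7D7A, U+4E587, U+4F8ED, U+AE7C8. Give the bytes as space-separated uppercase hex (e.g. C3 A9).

U+604E0: 4-byte form → F1 A0 93 A0.
U+07DE: 2-byte form → DF 9E.
U+0129: 2-byte form → C4 A9.
U+07BE: 2-byte form → DE BE.
U+7D7A: 3-byte form → E7 B5 BA.
U+4E587: 4-byte form → F1 8E 96 87.
U+4F8ED: 4-byte form → F1 8F A3 AD.
U+AE7C8: 4-byte form → F2 AE 9F 88.
Concatenated (25 bytes): F1 A0 93 A0 DF 9E C4 A9 DE BE E7 B5 BA F1 8E 96 87 F1 8F A3 AD F2 AE 9F 88.

F1 A0 93 A0 DF 9E C4 A9 DE BE E7 B5 BA F1 8E 96 87 F1 8F A3 AD F2 AE 9F 88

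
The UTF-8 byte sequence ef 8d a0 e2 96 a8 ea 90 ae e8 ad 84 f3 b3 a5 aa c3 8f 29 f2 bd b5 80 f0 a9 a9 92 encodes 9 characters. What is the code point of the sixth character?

Offset 0: leading byte 0xEF = 11101111 → 3-byte char #1 = EF 8D A0.
Offset 3: leading byte 0xE2 = 11100010 → 3-byte char #2 = E2 96 A8.
Offset 6: leading byte 0xEA = 11101010 → 3-byte char #3 = EA 90 AE.
Offset 9: leading byte 0xE8 = 11101000 → 3-byte char #4 = E8 AD 84.
Offset 12: leading byte 0xF3 = 11110011 → 4-byte char #5 = F3 B3 A5 AA.
Offset 16: leading byte 0xC3 = 11000011 → 2-byte char #6 = C3 8F.
Leading byte 0xC3 = 11000011 matches 110xxxxx → 2-byte sequence.
Byte 1: 0xC3 = 11000011, payload 00011 (5 bits).
Byte 2: 0x8F = 10001111 (10xxxxxx ✓), payload 001111.
Concatenate: 00011001111 = 0xCF (11 bits → U+00CF).

U+00CF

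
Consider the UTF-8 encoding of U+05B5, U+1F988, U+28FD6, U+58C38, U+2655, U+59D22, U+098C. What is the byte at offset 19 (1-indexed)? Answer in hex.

1-indexed offset 19 is 0-indexed offset 18.
U+05B5 → 2-byte form D6 B5 at offsets 0–1.
U+1F988 → 4-byte form F0 9F A6 88 at offsets 2–5.
U+28FD6 → 4-byte form F0 A8 BF 96 at offsets 6–9.
U+58C38 → 4-byte form F1 98 B0 B8 at offsets 10–13.
U+2655 → 3-byte form E2 99 95 at offsets 14–16.
U+59D22 → 4-byte form F1 99 B4 A2 at offsets 17–20.
Offset 18 falls in char 6's range; it's byte 2 of F1 99 B4 A2 = 0x99.

0x99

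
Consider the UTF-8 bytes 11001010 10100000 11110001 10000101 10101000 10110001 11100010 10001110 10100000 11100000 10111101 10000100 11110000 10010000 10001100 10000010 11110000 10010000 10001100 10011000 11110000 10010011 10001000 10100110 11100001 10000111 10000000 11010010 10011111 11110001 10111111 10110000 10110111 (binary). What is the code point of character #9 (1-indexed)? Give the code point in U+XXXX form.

U+049F

Offset 0: leading byte 0xCA = 11001010 → 2-byte char #1 = CA A0.
Offset 2: leading byte 0xF1 = 11110001 → 4-byte char #2 = F1 85 A8 B1.
Offset 6: leading byte 0xE2 = 11100010 → 3-byte char #3 = E2 8E A0.
Offset 9: leading byte 0xE0 = 11100000 → 3-byte char #4 = E0 BD 84.
Offset 12: leading byte 0xF0 = 11110000 → 4-byte char #5 = F0 90 8C 82.
Offset 16: leading byte 0xF0 = 11110000 → 4-byte char #6 = F0 90 8C 98.
Offset 20: leading byte 0xF0 = 11110000 → 4-byte char #7 = F0 93 88 A6.
Offset 24: leading byte 0xE1 = 11100001 → 3-byte char #8 = E1 87 80.
Offset 27: leading byte 0xD2 = 11010010 → 2-byte char #9 = D2 9F.
Leading byte 0xD2 = 11010010 matches 110xxxxx → 2-byte sequence.
Byte 1: 0xD2 = 11010010, payload 10010 (5 bits).
Byte 2: 0x9F = 10011111 (10xxxxxx ✓), payload 011111.
Concatenate: 10010011111 = 0x49F (11 bits → U+049F).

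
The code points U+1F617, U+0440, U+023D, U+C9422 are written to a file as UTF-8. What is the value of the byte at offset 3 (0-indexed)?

0x97

U+1F617 → 4-byte form F0 9F 98 97 at offsets 0–3.
Offset 3 falls in char 1's range; it's byte 4 of F0 9F 98 97 = 0x97.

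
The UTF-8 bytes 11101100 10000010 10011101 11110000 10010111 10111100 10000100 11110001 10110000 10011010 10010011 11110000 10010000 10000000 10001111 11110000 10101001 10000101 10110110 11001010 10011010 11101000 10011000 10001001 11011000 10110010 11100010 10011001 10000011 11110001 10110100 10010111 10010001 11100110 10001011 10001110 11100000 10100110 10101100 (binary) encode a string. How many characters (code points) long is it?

12

Byte at offset 0: 0xEC = 11101100 → 3-byte char (#1). Advance 3.
Byte at offset 3: 0xF0 = 11110000 → 4-byte char (#2). Advance 4.
Byte at offset 7: 0xF1 = 11110001 → 4-byte char (#3). Advance 4.
Byte at offset 11: 0xF0 = 11110000 → 4-byte char (#4). Advance 4.
Byte at offset 15: 0xF0 = 11110000 → 4-byte char (#5). Advance 4.
Byte at offset 19: 0xCA = 11001010 → 2-byte char (#6). Advance 2.
Byte at offset 21: 0xE8 = 11101000 → 3-byte char (#7). Advance 3.
Byte at offset 24: 0xD8 = 11011000 → 2-byte char (#8). Advance 2.
Byte at offset 26: 0xE2 = 11100010 → 3-byte char (#9). Advance 3.
Byte at offset 29: 0xF1 = 11110001 → 4-byte char (#10). Advance 4.
Byte at offset 33: 0xE6 = 11100110 → 3-byte char (#11). Advance 3.
Byte at offset 36: 0xE0 = 11100000 → 3-byte char (#12). Advance 3.
Reached end at offset 39 after 12 code points.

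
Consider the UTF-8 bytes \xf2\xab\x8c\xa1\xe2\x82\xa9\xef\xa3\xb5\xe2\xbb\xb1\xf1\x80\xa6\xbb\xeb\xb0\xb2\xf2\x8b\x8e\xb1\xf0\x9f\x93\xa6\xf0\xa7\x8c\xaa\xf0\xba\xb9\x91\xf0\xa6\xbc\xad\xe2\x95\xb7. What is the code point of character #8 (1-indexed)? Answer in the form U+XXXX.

U+1F4E6

Offset 0: leading byte 0xF2 = 11110010 → 4-byte char #1 = F2 AB 8C A1.
Offset 4: leading byte 0xE2 = 11100010 → 3-byte char #2 = E2 82 A9.
Offset 7: leading byte 0xEF = 11101111 → 3-byte char #3 = EF A3 B5.
Offset 10: leading byte 0xE2 = 11100010 → 3-byte char #4 = E2 BB B1.
Offset 13: leading byte 0xF1 = 11110001 → 4-byte char #5 = F1 80 A6 BB.
Offset 17: leading byte 0xEB = 11101011 → 3-byte char #6 = EB B0 B2.
Offset 20: leading byte 0xF2 = 11110010 → 4-byte char #7 = F2 8B 8E B1.
Offset 24: leading byte 0xF0 = 11110000 → 4-byte char #8 = F0 9F 93 A6.
Leading byte 0xF0 = 11110000 matches 11110xxx → 4-byte sequence.
Byte 1: 0xF0 = 11110000, payload 000 (3 bits).
Byte 2: 0x9F = 10011111 (10xxxxxx ✓), payload 011111.
Byte 3: 0x93 = 10010011 (10xxxxxx ✓), payload 010011.
Byte 4: 0xA6 = 10100110 (10xxxxxx ✓), payload 100110.
Concatenate: 000011111010011100110 = 0x1F4E6 (21 bits → U+1F4E6).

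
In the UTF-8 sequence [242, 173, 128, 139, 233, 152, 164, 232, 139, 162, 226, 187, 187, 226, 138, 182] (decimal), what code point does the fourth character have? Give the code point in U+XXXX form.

U+2EFB

Offset 0: leading byte 0xF2 = 11110010 → 4-byte char #1 = F2 AD 80 8B.
Offset 4: leading byte 0xE9 = 11101001 → 3-byte char #2 = E9 98 A4.
Offset 7: leading byte 0xE8 = 11101000 → 3-byte char #3 = E8 8B A2.
Offset 10: leading byte 0xE2 = 11100010 → 3-byte char #4 = E2 BB BB.
Leading byte 0xE2 = 11100010 matches 1110xxxx → 3-byte sequence.
Byte 1: 0xE2 = 11100010, payload 0010 (4 bits).
Byte 2: 0xBB = 10111011 (10xxxxxx ✓), payload 111011.
Byte 3: 0xBB = 10111011 (10xxxxxx ✓), payload 111011.
Concatenate: 0010111011111011 = 0x2EFB (16 bits → U+2EFB).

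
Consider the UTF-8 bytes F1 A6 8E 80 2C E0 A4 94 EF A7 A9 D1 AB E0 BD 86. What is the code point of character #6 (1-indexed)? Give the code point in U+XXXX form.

U+0F46

Offset 0: leading byte 0xF1 = 11110001 → 4-byte char #1 = F1 A6 8E 80.
Offset 4: leading byte 0x2C = 00101100 → 1-byte char #2 = 2C.
Offset 5: leading byte 0xE0 = 11100000 → 3-byte char #3 = E0 A4 94.
Offset 8: leading byte 0xEF = 11101111 → 3-byte char #4 = EF A7 A9.
Offset 11: leading byte 0xD1 = 11010001 → 2-byte char #5 = D1 AB.
Offset 13: leading byte 0xE0 = 11100000 → 3-byte char #6 = E0 BD 86.
Leading byte 0xE0 = 11100000 matches 1110xxxx → 3-byte sequence.
Byte 1: 0xE0 = 11100000, payload 0000 (4 bits).
Byte 2: 0xBD = 10111101 (10xxxxxx ✓), payload 111101.
Byte 3: 0x86 = 10000110 (10xxxxxx ✓), payload 000110.
Concatenate: 0000111101000110 = 0xF46 (16 bits → U+0F46).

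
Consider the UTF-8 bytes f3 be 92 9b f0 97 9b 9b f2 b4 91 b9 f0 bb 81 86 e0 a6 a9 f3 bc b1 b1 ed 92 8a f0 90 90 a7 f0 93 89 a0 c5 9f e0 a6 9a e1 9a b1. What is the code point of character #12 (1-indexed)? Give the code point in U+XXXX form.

U+16B1

Offset 0: leading byte 0xF3 = 11110011 → 4-byte char #1 = F3 BE 92 9B.
Offset 4: leading byte 0xF0 = 11110000 → 4-byte char #2 = F0 97 9B 9B.
Offset 8: leading byte 0xF2 = 11110010 → 4-byte char #3 = F2 B4 91 B9.
Offset 12: leading byte 0xF0 = 11110000 → 4-byte char #4 = F0 BB 81 86.
Offset 16: leading byte 0xE0 = 11100000 → 3-byte char #5 = E0 A6 A9.
Offset 19: leading byte 0xF3 = 11110011 → 4-byte char #6 = F3 BC B1 B1.
Offset 23: leading byte 0xED = 11101101 → 3-byte char #7 = ED 92 8A.
Offset 26: leading byte 0xF0 = 11110000 → 4-byte char #8 = F0 90 90 A7.
Offset 30: leading byte 0xF0 = 11110000 → 4-byte char #9 = F0 93 89 A0.
Offset 34: leading byte 0xC5 = 11000101 → 2-byte char #10 = C5 9F.
Offset 36: leading byte 0xE0 = 11100000 → 3-byte char #11 = E0 A6 9A.
Offset 39: leading byte 0xE1 = 11100001 → 3-byte char #12 = E1 9A B1.
Leading byte 0xE1 = 11100001 matches 1110xxxx → 3-byte sequence.
Byte 1: 0xE1 = 11100001, payload 0001 (4 bits).
Byte 2: 0x9A = 10011010 (10xxxxxx ✓), payload 011010.
Byte 3: 0xB1 = 10110001 (10xxxxxx ✓), payload 110001.
Concatenate: 0001011010110001 = 0x16B1 (16 bits → U+16B1).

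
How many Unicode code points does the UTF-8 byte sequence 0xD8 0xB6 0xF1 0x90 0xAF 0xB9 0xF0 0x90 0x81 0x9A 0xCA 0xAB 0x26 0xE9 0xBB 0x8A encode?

6

Byte at offset 0: 0xD8 = 11011000 → 2-byte char (#1). Advance 2.
Byte at offset 2: 0xF1 = 11110001 → 4-byte char (#2). Advance 4.
Byte at offset 6: 0xF0 = 11110000 → 4-byte char (#3). Advance 4.
Byte at offset 10: 0xCA = 11001010 → 2-byte char (#4). Advance 2.
Byte at offset 12: 0x26 = 00100110 → 1-byte char (#5). Advance 1.
Byte at offset 13: 0xE9 = 11101001 → 3-byte char (#6). Advance 3.
Reached end at offset 16 after 6 code points.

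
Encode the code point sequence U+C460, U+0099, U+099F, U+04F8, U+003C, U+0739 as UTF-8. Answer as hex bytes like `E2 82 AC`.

U+C460: 3-byte form → EC 91 A0.
U+0099: 2-byte form → C2 99.
U+099F: 3-byte form → E0 A6 9F.
U+04F8: 2-byte form → D3 B8.
U+003C: 1-byte form → 3C.
U+0739: 2-byte form → DC B9.
Concatenated (13 bytes): EC 91 A0 C2 99 E0 A6 9F D3 B8 3C DC B9.

EC 91 A0 C2 99 E0 A6 9F D3 B8 3C DC B9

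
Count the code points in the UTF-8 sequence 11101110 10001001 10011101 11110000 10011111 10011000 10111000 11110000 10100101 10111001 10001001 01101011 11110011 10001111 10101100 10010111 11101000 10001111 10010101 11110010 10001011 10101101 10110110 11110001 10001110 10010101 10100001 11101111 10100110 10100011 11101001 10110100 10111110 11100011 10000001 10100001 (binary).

11

Byte at offset 0: 0xEE = 11101110 → 3-byte char (#1). Advance 3.
Byte at offset 3: 0xF0 = 11110000 → 4-byte char (#2). Advance 4.
Byte at offset 7: 0xF0 = 11110000 → 4-byte char (#3). Advance 4.
Byte at offset 11: 0x6B = 01101011 → 1-byte char (#4). Advance 1.
Byte at offset 12: 0xF3 = 11110011 → 4-byte char (#5). Advance 4.
Byte at offset 16: 0xE8 = 11101000 → 3-byte char (#6). Advance 3.
Byte at offset 19: 0xF2 = 11110010 → 4-byte char (#7). Advance 4.
Byte at offset 23: 0xF1 = 11110001 → 4-byte char (#8). Advance 4.
Byte at offset 27: 0xEF = 11101111 → 3-byte char (#9). Advance 3.
Byte at offset 30: 0xE9 = 11101001 → 3-byte char (#10). Advance 3.
Byte at offset 33: 0xE3 = 11100011 → 3-byte char (#11). Advance 3.
Reached end at offset 36 after 11 code points.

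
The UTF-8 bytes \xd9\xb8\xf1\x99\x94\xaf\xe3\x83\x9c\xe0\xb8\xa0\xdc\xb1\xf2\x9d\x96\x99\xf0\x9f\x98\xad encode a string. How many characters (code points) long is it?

Byte at offset 0: 0xD9 = 11011001 → 2-byte char (#1). Advance 2.
Byte at offset 2: 0xF1 = 11110001 → 4-byte char (#2). Advance 4.
Byte at offset 6: 0xE3 = 11100011 → 3-byte char (#3). Advance 3.
Byte at offset 9: 0xE0 = 11100000 → 3-byte char (#4). Advance 3.
Byte at offset 12: 0xDC = 11011100 → 2-byte char (#5). Advance 2.
Byte at offset 14: 0xF2 = 11110010 → 4-byte char (#6). Advance 4.
Byte at offset 18: 0xF0 = 11110000 → 4-byte char (#7). Advance 4.
Reached end at offset 22 after 7 code points.

7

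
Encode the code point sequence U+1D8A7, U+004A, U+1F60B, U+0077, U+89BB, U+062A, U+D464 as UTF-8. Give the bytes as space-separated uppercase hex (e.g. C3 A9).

F0 9D A2 A7 4A F0 9F 98 8B 77 E8 A6 BB D8 AA ED 91 A4

U+1D8A7: 4-byte form → F0 9D A2 A7.
U+004A: 1-byte form → 4A.
U+1F60B: 4-byte form → F0 9F 98 8B.
U+0077: 1-byte form → 77.
U+89BB: 3-byte form → E8 A6 BB.
U+062A: 2-byte form → D8 AA.
U+D464: 3-byte form → ED 91 A4.
Concatenated (18 bytes): F0 9D A2 A7 4A F0 9F 98 8B 77 E8 A6 BB D8 AA ED 91 A4.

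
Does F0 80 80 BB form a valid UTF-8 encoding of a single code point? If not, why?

Leading byte 0xF0 = 11110000 → 4-byte form.
Continuation bytes all match 10xxxxxx. Payload decodes to 0x3B.
But 0x3B < 0x10000, the minimum for a 4-byte sequence — this is an overlong encoding.

invalid (overlong encoding)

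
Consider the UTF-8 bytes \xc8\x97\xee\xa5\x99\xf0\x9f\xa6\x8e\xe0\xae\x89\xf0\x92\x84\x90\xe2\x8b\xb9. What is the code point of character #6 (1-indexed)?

U+22F9

Offset 0: leading byte 0xC8 = 11001000 → 2-byte char #1 = C8 97.
Offset 2: leading byte 0xEE = 11101110 → 3-byte char #2 = EE A5 99.
Offset 5: leading byte 0xF0 = 11110000 → 4-byte char #3 = F0 9F A6 8E.
Offset 9: leading byte 0xE0 = 11100000 → 3-byte char #4 = E0 AE 89.
Offset 12: leading byte 0xF0 = 11110000 → 4-byte char #5 = F0 92 84 90.
Offset 16: leading byte 0xE2 = 11100010 → 3-byte char #6 = E2 8B B9.
Leading byte 0xE2 = 11100010 matches 1110xxxx → 3-byte sequence.
Byte 1: 0xE2 = 11100010, payload 0010 (4 bits).
Byte 2: 0x8B = 10001011 (10xxxxxx ✓), payload 001011.
Byte 3: 0xB9 = 10111001 (10xxxxxx ✓), payload 111001.
Concatenate: 0010001011111001 = 0x22F9 (16 bits → U+22F9).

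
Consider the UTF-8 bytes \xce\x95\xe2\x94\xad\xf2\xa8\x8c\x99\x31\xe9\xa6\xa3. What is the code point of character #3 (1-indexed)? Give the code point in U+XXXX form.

U+A8319

Offset 0: leading byte 0xCE = 11001110 → 2-byte char #1 = CE 95.
Offset 2: leading byte 0xE2 = 11100010 → 3-byte char #2 = E2 94 AD.
Offset 5: leading byte 0xF2 = 11110010 → 4-byte char #3 = F2 A8 8C 99.
Leading byte 0xF2 = 11110010 matches 11110xxx → 4-byte sequence.
Byte 1: 0xF2 = 11110010, payload 010 (3 bits).
Byte 2: 0xA8 = 10101000 (10xxxxxx ✓), payload 101000.
Byte 3: 0x8C = 10001100 (10xxxxxx ✓), payload 001100.
Byte 4: 0x99 = 10011001 (10xxxxxx ✓), payload 011001.
Concatenate: 010101000001100011001 = 0xA8319 (21 bits → U+A8319).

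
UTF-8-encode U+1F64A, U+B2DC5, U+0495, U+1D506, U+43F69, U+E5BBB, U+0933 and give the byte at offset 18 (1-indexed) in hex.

0xA9

1-indexed offset 18 is 0-indexed offset 17.
U+1F64A → 4-byte form F0 9F 99 8A at offsets 0–3.
U+B2DC5 → 4-byte form F2 B2 B7 85 at offsets 4–7.
U+0495 → 2-byte form D2 95 at offsets 8–9.
U+1D506 → 4-byte form F0 9D 94 86 at offsets 10–13.
U+43F69 → 4-byte form F1 83 BD A9 at offsets 14–17.
Offset 17 falls in char 5's range; it's byte 4 of F1 83 BD A9 = 0xA9.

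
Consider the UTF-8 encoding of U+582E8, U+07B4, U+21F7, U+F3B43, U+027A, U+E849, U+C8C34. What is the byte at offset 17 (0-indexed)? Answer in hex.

U+582E8 → 4-byte form F1 98 8B A8 at offsets 0–3.
U+07B4 → 2-byte form DE B4 at offsets 4–5.
U+21F7 → 3-byte form E2 87 B7 at offsets 6–8.
U+F3B43 → 4-byte form F3 B3 AD 83 at offsets 9–12.
U+027A → 2-byte form C9 BA at offsets 13–14.
U+E849 → 3-byte form EE A1 89 at offsets 15–17.
Offset 17 falls in char 6's range; it's byte 3 of EE A1 89 = 0x89.

0x89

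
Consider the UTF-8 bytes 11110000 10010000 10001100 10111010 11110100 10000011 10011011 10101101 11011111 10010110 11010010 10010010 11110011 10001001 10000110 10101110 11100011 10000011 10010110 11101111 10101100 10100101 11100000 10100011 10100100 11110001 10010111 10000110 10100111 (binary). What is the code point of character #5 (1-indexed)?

U+C91AE

Offset 0: leading byte 0xF0 = 11110000 → 4-byte char #1 = F0 90 8C BA.
Offset 4: leading byte 0xF4 = 11110100 → 4-byte char #2 = F4 83 9B AD.
Offset 8: leading byte 0xDF = 11011111 → 2-byte char #3 = DF 96.
Offset 10: leading byte 0xD2 = 11010010 → 2-byte char #4 = D2 92.
Offset 12: leading byte 0xF3 = 11110011 → 4-byte char #5 = F3 89 86 AE.
Leading byte 0xF3 = 11110011 matches 11110xxx → 4-byte sequence.
Byte 1: 0xF3 = 11110011, payload 011 (3 bits).
Byte 2: 0x89 = 10001001 (10xxxxxx ✓), payload 001001.
Byte 3: 0x86 = 10000110 (10xxxxxx ✓), payload 000110.
Byte 4: 0xAE = 10101110 (10xxxxxx ✓), payload 101110.
Concatenate: 011001001000110101110 = 0xC91AE (21 bits → U+C91AE).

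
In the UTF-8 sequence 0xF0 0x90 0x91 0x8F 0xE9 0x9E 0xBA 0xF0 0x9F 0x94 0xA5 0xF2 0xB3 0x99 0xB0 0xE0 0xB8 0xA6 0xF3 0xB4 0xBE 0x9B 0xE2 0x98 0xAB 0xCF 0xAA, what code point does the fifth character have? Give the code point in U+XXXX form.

U+0E26

Offset 0: leading byte 0xF0 = 11110000 → 4-byte char #1 = F0 90 91 8F.
Offset 4: leading byte 0xE9 = 11101001 → 3-byte char #2 = E9 9E BA.
Offset 7: leading byte 0xF0 = 11110000 → 4-byte char #3 = F0 9F 94 A5.
Offset 11: leading byte 0xF2 = 11110010 → 4-byte char #4 = F2 B3 99 B0.
Offset 15: leading byte 0xE0 = 11100000 → 3-byte char #5 = E0 B8 A6.
Leading byte 0xE0 = 11100000 matches 1110xxxx → 3-byte sequence.
Byte 1: 0xE0 = 11100000, payload 0000 (4 bits).
Byte 2: 0xB8 = 10111000 (10xxxxxx ✓), payload 111000.
Byte 3: 0xA6 = 10100110 (10xxxxxx ✓), payload 100110.
Concatenate: 0000111000100110 = 0xE26 (16 bits → U+0E26).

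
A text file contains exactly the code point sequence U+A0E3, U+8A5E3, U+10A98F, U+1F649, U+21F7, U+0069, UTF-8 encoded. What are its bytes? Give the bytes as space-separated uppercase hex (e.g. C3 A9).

EA 83 A3 F2 8A 97 A3 F4 8A A6 8F F0 9F 99 89 E2 87 B7 69

U+A0E3: 3-byte form → EA 83 A3.
U+8A5E3: 4-byte form → F2 8A 97 A3.
U+10A98F: 4-byte form → F4 8A A6 8F.
U+1F649: 4-byte form → F0 9F 99 89.
U+21F7: 3-byte form → E2 87 B7.
U+0069: 1-byte form → 69.
Concatenated (19 bytes): EA 83 A3 F2 8A 97 A3 F4 8A A6 8F F0 9F 99 89 E2 87 B7 69.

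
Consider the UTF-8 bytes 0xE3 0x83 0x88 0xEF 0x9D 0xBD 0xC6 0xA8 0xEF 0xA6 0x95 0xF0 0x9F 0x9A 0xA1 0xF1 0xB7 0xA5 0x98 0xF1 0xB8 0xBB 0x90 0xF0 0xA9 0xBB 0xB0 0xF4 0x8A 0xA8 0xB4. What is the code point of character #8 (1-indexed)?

U+29EF0

Offset 0: leading byte 0xE3 = 11100011 → 3-byte char #1 = E3 83 88.
Offset 3: leading byte 0xEF = 11101111 → 3-byte char #2 = EF 9D BD.
Offset 6: leading byte 0xC6 = 11000110 → 2-byte char #3 = C6 A8.
Offset 8: leading byte 0xEF = 11101111 → 3-byte char #4 = EF A6 95.
Offset 11: leading byte 0xF0 = 11110000 → 4-byte char #5 = F0 9F 9A A1.
Offset 15: leading byte 0xF1 = 11110001 → 4-byte char #6 = F1 B7 A5 98.
Offset 19: leading byte 0xF1 = 11110001 → 4-byte char #7 = F1 B8 BB 90.
Offset 23: leading byte 0xF0 = 11110000 → 4-byte char #8 = F0 A9 BB B0.
Leading byte 0xF0 = 11110000 matches 11110xxx → 4-byte sequence.
Byte 1: 0xF0 = 11110000, payload 000 (3 bits).
Byte 2: 0xA9 = 10101001 (10xxxxxx ✓), payload 101001.
Byte 3: 0xBB = 10111011 (10xxxxxx ✓), payload 111011.
Byte 4: 0xB0 = 10110000 (10xxxxxx ✓), payload 110000.
Concatenate: 000101001111011110000 = 0x29EF0 (21 bits → U+29EF0).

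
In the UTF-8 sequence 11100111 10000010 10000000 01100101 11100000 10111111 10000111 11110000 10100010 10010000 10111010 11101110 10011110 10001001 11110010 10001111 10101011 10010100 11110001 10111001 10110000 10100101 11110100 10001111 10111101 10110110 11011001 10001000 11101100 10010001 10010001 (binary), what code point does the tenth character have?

U+C451

Offset 0: leading byte 0xE7 = 11100111 → 3-byte char #1 = E7 82 80.
Offset 3: leading byte 0x65 = 01100101 → 1-byte char #2 = 65.
Offset 4: leading byte 0xE0 = 11100000 → 3-byte char #3 = E0 BF 87.
Offset 7: leading byte 0xF0 = 11110000 → 4-byte char #4 = F0 A2 90 BA.
Offset 11: leading byte 0xEE = 11101110 → 3-byte char #5 = EE 9E 89.
Offset 14: leading byte 0xF2 = 11110010 → 4-byte char #6 = F2 8F AB 94.
Offset 18: leading byte 0xF1 = 11110001 → 4-byte char #7 = F1 B9 B0 A5.
Offset 22: leading byte 0xF4 = 11110100 → 4-byte char #8 = F4 8F BD B6.
Offset 26: leading byte 0xD9 = 11011001 → 2-byte char #9 = D9 88.
Offset 28: leading byte 0xEC = 11101100 → 3-byte char #10 = EC 91 91.
Leading byte 0xEC = 11101100 matches 1110xxxx → 3-byte sequence.
Byte 1: 0xEC = 11101100, payload 1100 (4 bits).
Byte 2: 0x91 = 10010001 (10xxxxxx ✓), payload 010001.
Byte 3: 0x91 = 10010001 (10xxxxxx ✓), payload 010001.
Concatenate: 1100010001010001 = 0xC451 (16 bits → U+C451).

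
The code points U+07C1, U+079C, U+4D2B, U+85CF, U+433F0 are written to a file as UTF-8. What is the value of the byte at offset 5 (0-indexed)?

0xB4

U+07C1 → 2-byte form DF 81 at offsets 0–1.
U+079C → 2-byte form DE 9C at offsets 2–3.
U+4D2B → 3-byte form E4 B4 AB at offsets 4–6.
Offset 5 falls in char 3's range; it's byte 2 of E4 B4 AB = 0xB4.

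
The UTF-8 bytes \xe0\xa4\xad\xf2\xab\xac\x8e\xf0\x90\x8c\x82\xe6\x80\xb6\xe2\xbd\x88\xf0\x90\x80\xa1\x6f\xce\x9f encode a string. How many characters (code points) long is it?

Byte at offset 0: 0xE0 = 11100000 → 3-byte char (#1). Advance 3.
Byte at offset 3: 0xF2 = 11110010 → 4-byte char (#2). Advance 4.
Byte at offset 7: 0xF0 = 11110000 → 4-byte char (#3). Advance 4.
Byte at offset 11: 0xE6 = 11100110 → 3-byte char (#4). Advance 3.
Byte at offset 14: 0xE2 = 11100010 → 3-byte char (#5). Advance 3.
Byte at offset 17: 0xF0 = 11110000 → 4-byte char (#6). Advance 4.
Byte at offset 21: 0x6F = 01101111 → 1-byte char (#7). Advance 1.
Byte at offset 22: 0xCE = 11001110 → 2-byte char (#8). Advance 2.
Reached end at offset 24 after 8 code points.

8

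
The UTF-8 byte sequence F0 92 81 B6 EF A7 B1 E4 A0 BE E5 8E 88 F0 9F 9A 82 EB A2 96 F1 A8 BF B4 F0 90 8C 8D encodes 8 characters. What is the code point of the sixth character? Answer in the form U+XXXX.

Offset 0: leading byte 0xF0 = 11110000 → 4-byte char #1 = F0 92 81 B6.
Offset 4: leading byte 0xEF = 11101111 → 3-byte char #2 = EF A7 B1.
Offset 7: leading byte 0xE4 = 11100100 → 3-byte char #3 = E4 A0 BE.
Offset 10: leading byte 0xE5 = 11100101 → 3-byte char #4 = E5 8E 88.
Offset 13: leading byte 0xF0 = 11110000 → 4-byte char #5 = F0 9F 9A 82.
Offset 17: leading byte 0xEB = 11101011 → 3-byte char #6 = EB A2 96.
Leading byte 0xEB = 11101011 matches 1110xxxx → 3-byte sequence.
Byte 1: 0xEB = 11101011, payload 1011 (4 bits).
Byte 2: 0xA2 = 10100010 (10xxxxxx ✓), payload 100010.
Byte 3: 0x96 = 10010110 (10xxxxxx ✓), payload 010110.
Concatenate: 1011100010010110 = 0xB896 (16 bits → U+B896).

U+B896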